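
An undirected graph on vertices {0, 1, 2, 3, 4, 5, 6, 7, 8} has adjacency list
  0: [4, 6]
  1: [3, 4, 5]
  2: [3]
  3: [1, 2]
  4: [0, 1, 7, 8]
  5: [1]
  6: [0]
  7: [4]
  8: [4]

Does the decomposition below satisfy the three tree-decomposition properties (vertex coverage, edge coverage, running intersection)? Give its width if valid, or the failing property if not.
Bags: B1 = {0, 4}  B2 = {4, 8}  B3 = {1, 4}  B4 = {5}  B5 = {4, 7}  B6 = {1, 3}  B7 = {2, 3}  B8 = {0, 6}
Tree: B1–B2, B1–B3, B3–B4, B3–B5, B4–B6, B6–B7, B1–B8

A tree decomposition must satisfy three properties: every vertex lies in some bag; for every edge, both endpoints lie together in some bag; and for every vertex, the bags containing it form a connected subtree. Here edge (1,5) lies in no bag, so the decomposition is invalid.

No — edge (1,5) lies in no bag.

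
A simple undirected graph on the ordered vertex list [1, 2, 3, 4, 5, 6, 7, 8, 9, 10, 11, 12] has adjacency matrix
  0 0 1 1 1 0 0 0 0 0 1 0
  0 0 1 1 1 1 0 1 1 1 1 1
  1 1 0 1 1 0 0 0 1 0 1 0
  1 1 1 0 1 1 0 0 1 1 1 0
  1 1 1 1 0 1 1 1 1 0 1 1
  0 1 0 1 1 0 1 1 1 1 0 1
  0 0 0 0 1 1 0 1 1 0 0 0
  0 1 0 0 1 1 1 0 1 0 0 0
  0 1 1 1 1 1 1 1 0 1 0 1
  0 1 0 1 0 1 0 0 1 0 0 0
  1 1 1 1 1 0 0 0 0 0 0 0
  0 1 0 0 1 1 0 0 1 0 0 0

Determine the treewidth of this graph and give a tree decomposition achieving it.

The largest bag has 5 vertices, giving width 4; this decomposition certifies tw(G) ≤ 4. Conversely, {2, 4, 6, 9, 10} is a clique of size 5, and the vertices of any clique must share a bag in every tree decomposition; so some bag has ≥ 5 vertices and tw(G) ≥ 4. Combining the bounds, tw(G) = 4.

Treewidth 4.
One optimal decomposition is:
Bags: B1 = {2, 3, 4, 5, 9}  B2 = {2, 4, 5, 6, 9}  B3 = {2, 3, 4, 5, 11}  B4 = {2, 5, 6, 8, 9}  B5 = {5, 6, 7, 8, 9}  B6 = {1, 3, 4, 5, 11}  B7 = {2, 5, 6, 9, 12}  B8 = {2, 4, 6, 9, 10}
Tree: B1–B2, B1–B3, B2–B4, B4–B5, B3–B6, B2–B7, B2–B8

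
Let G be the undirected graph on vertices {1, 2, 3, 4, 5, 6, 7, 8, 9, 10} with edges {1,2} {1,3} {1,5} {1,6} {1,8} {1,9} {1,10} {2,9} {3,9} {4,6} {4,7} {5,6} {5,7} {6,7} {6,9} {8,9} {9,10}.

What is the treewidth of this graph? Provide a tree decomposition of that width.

Each bag holds 3 vertices, so the decomposition has width 2, which upper-bounds the treewidth. On the other hand G contains the 3-clique {1, 2, 9}. A clique must lie in a single bag of any decomposition, so no decomposition can have width below 2. Hence tw(G) = 2 exactly.

Treewidth 2.
One such decomposition:
Bags: B1 = {1, 6, 9}  B2 = {1, 3, 9}  B3 = {1, 9, 10}  B4 = {1, 5, 6}  B5 = {5, 6, 7}  B6 = {1, 2, 9}  B7 = {4, 6, 7}  B8 = {1, 8, 9}
Tree: B1–B2, B2–B3, B1–B4, B4–B5, B2–B6, B5–B7, B2–B8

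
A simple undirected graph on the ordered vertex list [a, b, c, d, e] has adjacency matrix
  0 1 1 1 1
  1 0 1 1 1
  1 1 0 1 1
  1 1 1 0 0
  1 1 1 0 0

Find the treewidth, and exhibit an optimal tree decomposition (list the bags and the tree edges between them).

Treewidth 3.
One such decomposition:
Bags: B1 = {a, b, c, d}  B2 = {a, b, c, e}
Tree: B1–B2

Each bag holds 4 vertices, so the decomposition has width 3, which upper-bounds the treewidth. On the other hand G contains the 4-clique {a, b, c, d}. A clique must lie in a single bag of any decomposition, so no decomposition can have width below 3. Combining the bounds, tw(G) = 3.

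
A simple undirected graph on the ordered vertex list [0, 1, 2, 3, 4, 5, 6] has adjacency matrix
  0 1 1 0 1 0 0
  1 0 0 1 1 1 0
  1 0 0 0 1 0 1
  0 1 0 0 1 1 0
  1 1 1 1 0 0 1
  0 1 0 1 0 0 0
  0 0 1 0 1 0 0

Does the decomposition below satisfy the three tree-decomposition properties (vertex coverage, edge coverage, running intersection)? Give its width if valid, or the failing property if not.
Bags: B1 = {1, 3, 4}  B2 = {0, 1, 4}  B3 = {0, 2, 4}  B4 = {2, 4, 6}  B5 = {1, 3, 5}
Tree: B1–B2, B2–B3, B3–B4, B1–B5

Yes; width 2.

Every vertex of G appears in some bag (union = {0, 1, 2, 3, 4, 5, 6}); every edge is covered by a bag; and for each vertex v the set of bags containing v is connected in the bag tree. The decomposition is therefore valid. The largest bag has 3 vertices, so the width is 2.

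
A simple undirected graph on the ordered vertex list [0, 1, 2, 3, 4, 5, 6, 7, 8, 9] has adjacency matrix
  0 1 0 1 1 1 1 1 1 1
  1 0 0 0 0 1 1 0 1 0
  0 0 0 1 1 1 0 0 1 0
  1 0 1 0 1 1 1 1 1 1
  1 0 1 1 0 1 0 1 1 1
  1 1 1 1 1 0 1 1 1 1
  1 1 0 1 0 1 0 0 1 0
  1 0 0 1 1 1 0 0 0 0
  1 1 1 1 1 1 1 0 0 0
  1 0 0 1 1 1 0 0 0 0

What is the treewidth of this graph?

A width-4 tree decomposition is:
Bags: B1 = {0, 3, 4, 5, 8}  B2 = {2, 3, 4, 5, 8}  B3 = {0, 3, 4, 5, 7}  B4 = {0, 3, 5, 6, 8}  B5 = {0, 3, 4, 5, 9}  B6 = {0, 1, 5, 6, 8}
Tree: B1–B2, B1–B3, B1–B4, B1–B5, B4–B6
Each bag holds 5 vertices, so the decomposition has width 4, which upper-bounds the treewidth. Conversely, {0, 1, 5, 6, 8} is a clique of size 5, and the vertices of any clique must share a bag in every tree decomposition; so some bag has ≥ 5 vertices and tw(G) ≥ 4. The upper and lower bounds meet at 4, so that is the treewidth.

4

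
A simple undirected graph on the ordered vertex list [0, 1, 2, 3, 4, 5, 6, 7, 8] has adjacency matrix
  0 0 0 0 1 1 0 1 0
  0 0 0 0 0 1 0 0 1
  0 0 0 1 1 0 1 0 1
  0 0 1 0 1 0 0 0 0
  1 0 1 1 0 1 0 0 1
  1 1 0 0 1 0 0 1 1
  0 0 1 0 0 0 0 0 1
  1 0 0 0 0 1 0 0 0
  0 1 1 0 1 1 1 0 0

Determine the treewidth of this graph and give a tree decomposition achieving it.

Treewidth 2.
One optimal decomposition is:
Bags: B1 = {4, 5, 8}  B2 = {2, 4, 8}  B3 = {0, 4, 5}  B4 = {0, 5, 7}  B5 = {2, 6, 8}  B6 = {2, 3, 4}  B7 = {1, 5, 8}
Tree: B1–B2, B1–B3, B3–B4, B2–B5, B2–B6, B1–B7

Every bag has size at most 3, so the width is 3 − 1 = 2 and tw(G) ≤ 2. For the lower bound, the 3 vertices {1, 5, 8} are pairwise adjacent, and any tree decomposition puts a clique entirely inside one bag — forcing width ≥ 2. Combining the bounds, tw(G) = 2.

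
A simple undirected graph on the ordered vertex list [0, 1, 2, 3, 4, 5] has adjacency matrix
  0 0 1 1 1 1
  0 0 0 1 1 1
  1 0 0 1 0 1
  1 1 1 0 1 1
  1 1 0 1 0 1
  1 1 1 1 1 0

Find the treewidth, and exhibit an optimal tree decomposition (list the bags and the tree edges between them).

The largest bag has 4 vertices, giving width 3; this decomposition certifies tw(G) ≤ 3. On the other hand G contains the 4-clique {0, 2, 3, 5}. A clique must lie in a single bag of any decomposition, so no decomposition can have width below 3. Hence tw(G) = 3 exactly.

Treewidth 3.
Bags: B1 = {0, 3, 4, 5}  B2 = {1, 3, 4, 5}  B3 = {0, 2, 3, 5}
Tree: B1–B2, B1–B3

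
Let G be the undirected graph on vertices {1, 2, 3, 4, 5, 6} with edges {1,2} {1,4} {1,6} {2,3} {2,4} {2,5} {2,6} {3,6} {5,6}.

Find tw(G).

A width-2 tree decomposition is:
Bags: B1 = {2, 5, 6}  B2 = {1, 2, 6}  B3 = {2, 3, 6}  B4 = {1, 2, 4}
Tree: B1–B2, B2–B3, B2–B4
The largest bag has 3 vertices, giving width 2; this decomposition certifies tw(G) ≤ 2. Conversely, {1, 2, 4} is a clique of size 3, and the vertices of any clique must share a bag in every tree decomposition; so some bag has ≥ 3 vertices and tw(G) ≥ 2. Hence tw(G) = 2 exactly.

2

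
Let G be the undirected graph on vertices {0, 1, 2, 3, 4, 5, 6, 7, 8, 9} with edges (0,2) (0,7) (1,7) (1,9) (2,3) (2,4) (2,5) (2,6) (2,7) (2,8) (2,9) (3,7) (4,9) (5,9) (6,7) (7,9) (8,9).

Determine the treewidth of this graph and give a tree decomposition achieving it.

Treewidth 2.
One such decomposition:
Bags: B1 = {2, 7, 9}  B2 = {0, 2, 7}  B3 = {1, 7, 9}  B4 = {2, 3, 7}  B5 = {2, 6, 7}  B6 = {2, 5, 9}  B7 = {2, 4, 9}  B8 = {2, 8, 9}
Tree: B1–B2, B1–B3, B2–B4, B4–B5, B1–B6, B1–B7, B7–B8

Each bag holds 3 vertices, so the decomposition has width 2, which upper-bounds the treewidth. For the lower bound, the 3 vertices {1, 7, 9} are pairwise adjacent, and any tree decomposition puts a clique entirely inside one bag — forcing width ≥ 2. The upper and lower bounds meet at 2, so that is the treewidth.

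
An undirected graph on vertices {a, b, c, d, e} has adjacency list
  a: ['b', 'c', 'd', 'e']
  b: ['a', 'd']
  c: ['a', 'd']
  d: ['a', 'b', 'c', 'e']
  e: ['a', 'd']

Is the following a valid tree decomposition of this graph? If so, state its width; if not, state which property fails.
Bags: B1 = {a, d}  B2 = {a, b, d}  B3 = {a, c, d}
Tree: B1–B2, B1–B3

No — vertex e appears in no bag.

A tree decomposition must satisfy three properties: every vertex lies in some bag; for every edge, both endpoints lie together in some bag; and for every vertex, the bags containing it form a connected subtree. Here vertex e appears in no bag, so the decomposition is invalid.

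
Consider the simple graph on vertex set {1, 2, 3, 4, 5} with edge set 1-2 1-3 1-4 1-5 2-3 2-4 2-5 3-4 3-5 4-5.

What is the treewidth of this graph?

4

A width-4 tree decomposition is:
Bags: B1 = {1, 2, 3, 4, 5}
Tree: (single bag)
A single bag containing all 5 vertices is trivially a valid decomposition of width 4. On the other hand G contains the 5-clique {1, 2, 3, 4, 5}. A clique must lie in a single bag of any decomposition, so no decomposition can have width below 4. Therefore the treewidth is 4.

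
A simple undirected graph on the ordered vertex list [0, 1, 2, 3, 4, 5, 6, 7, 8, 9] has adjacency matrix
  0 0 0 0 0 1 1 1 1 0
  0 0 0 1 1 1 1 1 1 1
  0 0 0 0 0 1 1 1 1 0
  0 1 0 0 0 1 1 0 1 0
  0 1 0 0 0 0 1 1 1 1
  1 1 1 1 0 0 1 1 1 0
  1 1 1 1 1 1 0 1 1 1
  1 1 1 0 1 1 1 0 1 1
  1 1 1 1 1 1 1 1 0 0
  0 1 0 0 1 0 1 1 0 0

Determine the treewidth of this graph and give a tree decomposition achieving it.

The largest bag has 5 vertices, giving width 4; this decomposition certifies tw(G) ≤ 4. For the lower bound, the 5 vertices {1, 3, 5, 6, 8} are pairwise adjacent, and any tree decomposition puts a clique entirely inside one bag — forcing width ≥ 4. Combining the bounds, tw(G) = 4.

Treewidth 4.
Bags: B1 = {0, 5, 6, 7, 8}  B2 = {1, 5, 6, 7, 8}  B3 = {1, 4, 6, 7, 8}  B4 = {2, 5, 6, 7, 8}  B5 = {1, 3, 5, 6, 8}  B6 = {1, 4, 6, 7, 9}
Tree: B1–B2, B2–B3, B1–B4, B2–B5, B3–B6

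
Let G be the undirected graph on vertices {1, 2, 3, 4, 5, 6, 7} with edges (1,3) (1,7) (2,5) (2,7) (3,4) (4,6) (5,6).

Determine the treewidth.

A width-2 tree decomposition is:
Bags: B1 = {1, 3, 4}  B2 = {1, 4, 6}  B3 = {1, 5, 6}  B4 = {1, 2, 5}  B5 = {1, 2, 7}
Tree: B1–B2, B2–B3, B3–B4, B4–B5
Each bag holds 3 vertices, so the decomposition has width 2, which upper-bounds the treewidth. The edges 1–3–4–6–5–2–7–1 form a cycle, so G is not a tree and its treewidth is at least 2. Therefore the treewidth is 2.

2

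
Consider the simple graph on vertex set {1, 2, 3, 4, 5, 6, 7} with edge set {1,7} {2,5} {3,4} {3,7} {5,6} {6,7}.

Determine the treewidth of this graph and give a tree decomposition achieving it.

The largest bag has 2 vertices, giving width 1; this decomposition certifies tw(G) ≤ 1. Any graph with an edge has treewidth ≥ 1, and G has the edge 4–3. Hence tw(G) = 1 exactly.

Treewidth 1.
Bags: B1 = {3, 4}  B2 = {3, 7}  B3 = {6, 7}  B4 = {1, 7}  B5 = {5, 6}  B6 = {2, 5}
Tree: B1–B2, B2–B3, B3–B4, B3–B5, B5–B6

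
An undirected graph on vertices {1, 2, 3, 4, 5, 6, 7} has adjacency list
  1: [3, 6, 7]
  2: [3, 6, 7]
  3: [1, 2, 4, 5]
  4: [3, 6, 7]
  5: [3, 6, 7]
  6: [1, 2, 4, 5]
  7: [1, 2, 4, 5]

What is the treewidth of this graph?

3

A width-3 tree decomposition is:
Bags: B1 = {3, 5, 6, 7}  B2 = {2, 3, 6, 7}  B3 = {1, 3, 6, 7}  B4 = {3, 4, 6, 7}
Tree: B1–B2, B2–B3, B3–B4
Every bag has size at most 4, so the width is 4 − 1 = 3 and tw(G) ≤ 3. For the lower bound: the 4 vertex sets {5,6}, {2,7}, {3}, {1} are disjoint, each induces a connected subgraph, and every pair is joined by at least one edge of G. Contracting each set to a single vertex therefore yields K_{4} as a minor, and since treewidth is minor-monotone, tw(G) ≥ tw(K_{4}) = 3. The upper and lower bounds meet at 3, so that is the treewidth.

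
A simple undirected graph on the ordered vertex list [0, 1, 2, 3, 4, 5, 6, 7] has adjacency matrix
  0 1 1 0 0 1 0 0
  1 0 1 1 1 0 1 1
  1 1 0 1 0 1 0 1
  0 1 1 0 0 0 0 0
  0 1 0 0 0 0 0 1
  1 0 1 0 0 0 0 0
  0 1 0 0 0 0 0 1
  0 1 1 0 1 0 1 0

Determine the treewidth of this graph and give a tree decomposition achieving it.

Treewidth 2.
Bags: B1 = {1, 6, 7}  B2 = {1, 2, 7}  B3 = {1, 2, 3}  B4 = {1, 4, 7}  B5 = {0, 1, 2}  B6 = {0, 2, 5}
Tree: B1–B2, B2–B3, B1–B4, B2–B5, B5–B6

The largest bag has 3 vertices, giving width 2; this decomposition certifies tw(G) ≤ 2. For the lower bound, the 3 vertices {0, 1, 2} are pairwise adjacent, and any tree decomposition puts a clique entirely inside one bag — forcing width ≥ 2. Combining the bounds, tw(G) = 2.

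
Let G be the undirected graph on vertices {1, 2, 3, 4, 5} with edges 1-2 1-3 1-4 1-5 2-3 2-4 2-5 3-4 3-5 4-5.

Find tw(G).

A width-4 tree decomposition is:
Bags: B1 = {1, 2, 3, 4, 5}
Tree: (single bag)
With just one bag of size 5, the width is 5 − 1 = 4, so tw(G) ≤ 4. For the lower bound, the 5 vertices {1, 2, 3, 4, 5} are pairwise adjacent, and any tree decomposition puts a clique entirely inside one bag — forcing width ≥ 4. Hence tw(G) = 4 exactly.

4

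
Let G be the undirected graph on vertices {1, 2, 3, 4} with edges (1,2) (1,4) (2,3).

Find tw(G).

1

A width-1 tree decomposition is:
Bags: B1 = {1, 2}  B2 = {2, 3}  B3 = {1, 4}
Tree: B1–B2, B1–B3
The largest bag has 2 vertices, giving width 1; this decomposition certifies tw(G) ≤ 1. G has an edge, so its treewidth is at least 1. Hence tw(G) = 1 exactly.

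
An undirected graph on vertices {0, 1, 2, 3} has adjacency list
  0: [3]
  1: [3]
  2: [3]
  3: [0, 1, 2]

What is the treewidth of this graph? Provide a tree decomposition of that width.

Each bag holds 2 vertices, so the decomposition has width 1, which upper-bounds the treewidth. Since G has at least one edge (e.g. 0–3), it is not an edgeless graph, so tw(G) ≥ 1. Therefore the treewidth is 1.

Treewidth 1.
One such decomposition:
Bags: B1 = {0, 3}  B2 = {1, 3}  B3 = {2, 3}
Tree: B1–B2, B1–B3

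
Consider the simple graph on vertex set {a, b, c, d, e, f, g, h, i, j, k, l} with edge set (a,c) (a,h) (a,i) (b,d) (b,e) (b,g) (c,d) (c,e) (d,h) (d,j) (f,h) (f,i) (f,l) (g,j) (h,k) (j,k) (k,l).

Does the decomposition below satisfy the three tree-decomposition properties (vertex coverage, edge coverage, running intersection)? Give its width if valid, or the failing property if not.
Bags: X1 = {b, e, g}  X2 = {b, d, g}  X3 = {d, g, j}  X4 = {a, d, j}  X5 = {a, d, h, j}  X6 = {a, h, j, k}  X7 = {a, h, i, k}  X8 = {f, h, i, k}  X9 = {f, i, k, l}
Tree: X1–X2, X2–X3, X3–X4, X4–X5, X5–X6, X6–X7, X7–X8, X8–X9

No — vertex c appears in no bag.

A tree decomposition must satisfy three properties: every vertex lies in some bag; for every edge, both endpoints lie together in some bag; and for every vertex, the bags containing it form a connected subtree. Here vertex c appears in no bag, so the decomposition is invalid.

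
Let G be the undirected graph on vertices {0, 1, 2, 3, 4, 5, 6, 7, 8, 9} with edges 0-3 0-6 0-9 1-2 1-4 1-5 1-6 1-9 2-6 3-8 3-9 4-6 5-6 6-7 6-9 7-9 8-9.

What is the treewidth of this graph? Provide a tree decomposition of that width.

Every bag has size at most 3, so the width is 3 − 1 = 2 and tw(G) ≤ 2. On the other hand G contains the 3-clique {3, 8, 9}. A clique must lie in a single bag of any decomposition, so no decomposition can have width below 2. The upper and lower bounds meet at 2, so that is the treewidth.

Treewidth 2.
One such decomposition:
Bags: B1 = {1, 6, 9}  B2 = {0, 6, 9}  B3 = {6, 7, 9}  B4 = {1, 5, 6}  B5 = {1, 4, 6}  B6 = {0, 3, 9}  B7 = {1, 2, 6}  B8 = {3, 8, 9}
Tree: B1–B2, B2–B3, B1–B4, B1–B5, B2–B6, B4–B7, B6–B8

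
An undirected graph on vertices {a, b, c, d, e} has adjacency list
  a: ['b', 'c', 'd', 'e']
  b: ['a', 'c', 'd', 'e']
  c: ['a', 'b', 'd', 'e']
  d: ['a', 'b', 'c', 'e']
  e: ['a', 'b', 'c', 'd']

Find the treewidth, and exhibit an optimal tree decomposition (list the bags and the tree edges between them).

Treewidth 4.
One such decomposition:
Bags: B1 = {a, b, c, d, e}
Tree: (single bag)

With just one bag of size 5, the width is 5 − 1 = 4, so tw(G) ≤ 4. For the lower bound, the 5 vertices {a, b, c, d, e} are pairwise adjacent, and any tree decomposition puts a clique entirely inside one bag — forcing width ≥ 4. Hence tw(G) = 4 exactly.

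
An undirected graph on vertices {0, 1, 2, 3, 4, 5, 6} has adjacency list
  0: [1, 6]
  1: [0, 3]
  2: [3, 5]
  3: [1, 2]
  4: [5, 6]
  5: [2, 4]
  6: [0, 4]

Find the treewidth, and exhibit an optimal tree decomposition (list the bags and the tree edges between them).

The largest bag has 3 vertices, giving width 2; this decomposition certifies tw(G) ≤ 2. For the lower bound, G contains the cycle 6–4–5–2–3–1–0–6, so G is not a forest; only forests have treewidth ≤ 1, hence tw(G) ≥ 2. Hence tw(G) = 2 exactly.

Treewidth 2.
Bags: B1 = {4, 5, 6}  B2 = {2, 5, 6}  B3 = {2, 3, 6}  B4 = {1, 3, 6}  B5 = {0, 1, 6}
Tree: B1–B2, B2–B3, B3–B4, B4–B5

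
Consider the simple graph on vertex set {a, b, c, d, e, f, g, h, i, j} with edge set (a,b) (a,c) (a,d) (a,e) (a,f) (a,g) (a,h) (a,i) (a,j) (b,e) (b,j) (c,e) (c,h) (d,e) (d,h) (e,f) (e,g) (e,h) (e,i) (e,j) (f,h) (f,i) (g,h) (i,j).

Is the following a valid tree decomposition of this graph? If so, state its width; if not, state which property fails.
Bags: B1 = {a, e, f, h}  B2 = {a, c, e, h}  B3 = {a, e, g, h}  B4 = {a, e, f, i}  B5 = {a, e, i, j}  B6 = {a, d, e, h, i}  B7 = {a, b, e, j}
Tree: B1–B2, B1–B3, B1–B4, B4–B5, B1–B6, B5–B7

A tree decomposition must satisfy three properties: every vertex lies in some bag; for every edge, both endpoints lie together in some bag; and for every vertex, the bags containing it form a connected subtree. Here bags containing vertex i are not connected in the tree, so the decomposition is invalid.

No — bags containing vertex i are not connected in the tree.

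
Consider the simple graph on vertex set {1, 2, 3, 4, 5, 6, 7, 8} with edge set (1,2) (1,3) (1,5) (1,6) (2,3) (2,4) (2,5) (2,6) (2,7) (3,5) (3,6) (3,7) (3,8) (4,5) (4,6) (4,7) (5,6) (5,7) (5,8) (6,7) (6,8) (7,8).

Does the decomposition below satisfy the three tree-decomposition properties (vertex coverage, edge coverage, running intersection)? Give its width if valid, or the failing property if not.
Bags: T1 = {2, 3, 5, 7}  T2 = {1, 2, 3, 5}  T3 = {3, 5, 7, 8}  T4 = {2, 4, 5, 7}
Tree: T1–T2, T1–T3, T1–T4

No — vertex 6 appears in no bag.

A tree decomposition must satisfy three properties: every vertex lies in some bag; for every edge, both endpoints lie together in some bag; and for every vertex, the bags containing it form a connected subtree. Here vertex 6 appears in no bag, so the decomposition is invalid.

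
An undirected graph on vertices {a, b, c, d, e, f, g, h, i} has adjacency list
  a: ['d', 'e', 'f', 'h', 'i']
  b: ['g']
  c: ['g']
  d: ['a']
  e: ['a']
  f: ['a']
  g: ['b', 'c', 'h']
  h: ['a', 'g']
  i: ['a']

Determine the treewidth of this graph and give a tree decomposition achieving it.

Treewidth 1.
One such decomposition:
Bags: B1 = {a, e}  B2 = {a, h}  B3 = {g, h}  B4 = {a, f}  B5 = {b, g}  B6 = {c, g}  B7 = {a, d}  B8 = {a, i}
Tree: B1–B2, B2–B3, B2–B4, B3–B5, B5–B6, B2–B7, B7–B8

Every bag has size at most 2, so the width is 2 − 1 = 1 and tw(G) ≤ 1. G has an edge, so its treewidth is at least 1. The upper and lower bounds meet at 1, so that is the treewidth.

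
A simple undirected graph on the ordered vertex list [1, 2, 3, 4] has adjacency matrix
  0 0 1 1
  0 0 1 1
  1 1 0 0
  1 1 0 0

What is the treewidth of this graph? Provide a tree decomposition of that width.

The largest bag has 3 vertices, giving width 2; this decomposition certifies tw(G) ≤ 2. For the lower bound, G contains the cycle 2–3–1–4–2, so G is not a forest; only forests have treewidth ≤ 1, hence tw(G) ≥ 2. Combining the bounds, tw(G) = 2.

Treewidth 2.
Bags: B1 = {1, 2, 3}  B2 = {1, 2, 4}
Tree: B1–B2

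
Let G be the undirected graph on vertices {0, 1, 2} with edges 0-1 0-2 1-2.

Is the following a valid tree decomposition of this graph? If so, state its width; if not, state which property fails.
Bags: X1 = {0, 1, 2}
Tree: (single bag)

Every vertex of G appears in some bag (union = {0, 1, 2}); every edge is covered by a bag; and for each vertex v the set of bags containing v is connected in the bag tree. The decomposition is therefore valid. The largest bag has 3 vertices, so the width is 2.

Yes; width 2.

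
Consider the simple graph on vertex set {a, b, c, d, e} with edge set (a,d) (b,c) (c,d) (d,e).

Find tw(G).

1

A width-1 tree decomposition is:
Bags: B1 = {c, d}  B2 = {a, d}  B3 = {d, e}  B4 = {b, c}
Tree: B1–B2, B2–B3, B1–B4
The largest bag has 2 vertices, giving width 1; this decomposition certifies tw(G) ≤ 1. G has an edge, so its treewidth is at least 1. Therefore the treewidth is 1.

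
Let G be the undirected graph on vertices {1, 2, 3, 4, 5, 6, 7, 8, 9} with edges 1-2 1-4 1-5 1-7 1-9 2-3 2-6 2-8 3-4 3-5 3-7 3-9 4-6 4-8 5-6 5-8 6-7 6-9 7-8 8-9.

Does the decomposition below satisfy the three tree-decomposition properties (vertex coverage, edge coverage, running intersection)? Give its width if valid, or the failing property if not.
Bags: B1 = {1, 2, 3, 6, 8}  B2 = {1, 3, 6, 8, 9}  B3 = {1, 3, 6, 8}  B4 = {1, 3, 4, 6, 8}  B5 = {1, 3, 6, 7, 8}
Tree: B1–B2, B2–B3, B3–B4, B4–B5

A tree decomposition must satisfy three properties: every vertex lies in some bag; for every edge, both endpoints lie together in some bag; and for every vertex, the bags containing it form a connected subtree. Here vertex 5 appears in no bag, so the decomposition is invalid.

No — vertex 5 appears in no bag.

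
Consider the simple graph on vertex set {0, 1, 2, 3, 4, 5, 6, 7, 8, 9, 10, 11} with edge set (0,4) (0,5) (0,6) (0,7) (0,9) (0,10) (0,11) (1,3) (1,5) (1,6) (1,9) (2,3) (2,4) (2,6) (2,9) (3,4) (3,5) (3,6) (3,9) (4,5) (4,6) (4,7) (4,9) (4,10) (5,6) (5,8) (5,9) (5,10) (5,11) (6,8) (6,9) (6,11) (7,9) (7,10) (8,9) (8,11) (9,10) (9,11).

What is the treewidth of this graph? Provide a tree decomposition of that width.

Treewidth 4.
One such decomposition:
Bags: B1 = {0, 4, 5, 6, 9}  B2 = {0, 4, 5, 9, 10}  B3 = {0, 5, 6, 9, 11}  B4 = {3, 4, 5, 6, 9}  B5 = {5, 6, 8, 9, 11}  B6 = {1, 3, 5, 6, 9}  B7 = {0, 4, 7, 9, 10}  B8 = {2, 3, 4, 6, 9}
Tree: B1–B2, B1–B3, B1–B4, B3–B5, B4–B6, B2–B7, B4–B8

Each bag holds 5 vertices, so the decomposition has width 4, which upper-bounds the treewidth. On the other hand G contains the 5-clique {2, 3, 4, 6, 9}. A clique must lie in a single bag of any decomposition, so no decomposition can have width below 4. Therefore the treewidth is 4.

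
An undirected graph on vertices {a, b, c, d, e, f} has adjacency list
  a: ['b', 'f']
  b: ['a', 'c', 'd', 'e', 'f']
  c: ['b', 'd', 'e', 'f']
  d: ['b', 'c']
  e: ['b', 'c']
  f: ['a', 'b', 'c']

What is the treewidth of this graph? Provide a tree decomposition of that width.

Treewidth 2.
One optimal decomposition is:
Bags: B1 = {b, c, f}  B2 = {b, c, d}  B3 = {a, b, f}  B4 = {b, c, e}
Tree: B1–B2, B1–B3, B2–B4

Each bag holds 3 vertices, so the decomposition has width 2, which upper-bounds the treewidth. On the other hand G contains the 3-clique {b, c, d}. A clique must lie in a single bag of any decomposition, so no decomposition can have width below 2. Therefore the treewidth is 2.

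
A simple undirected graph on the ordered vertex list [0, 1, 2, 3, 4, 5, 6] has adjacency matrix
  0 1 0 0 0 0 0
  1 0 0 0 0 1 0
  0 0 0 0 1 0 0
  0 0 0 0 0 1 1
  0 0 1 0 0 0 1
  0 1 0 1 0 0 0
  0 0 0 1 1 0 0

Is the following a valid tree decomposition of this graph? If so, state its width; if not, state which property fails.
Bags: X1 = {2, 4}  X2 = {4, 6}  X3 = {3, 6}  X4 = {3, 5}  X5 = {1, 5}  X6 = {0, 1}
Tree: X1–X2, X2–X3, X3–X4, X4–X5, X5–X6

Yes; width 1.

Every vertex of G appears in some bag (union = {0, 1, 2, 3, 4, 5, 6}); every edge is covered by a bag; and for each vertex v the set of bags containing v is connected in the bag tree. The decomposition is therefore valid. The largest bag has 2 vertices, so the width is 1.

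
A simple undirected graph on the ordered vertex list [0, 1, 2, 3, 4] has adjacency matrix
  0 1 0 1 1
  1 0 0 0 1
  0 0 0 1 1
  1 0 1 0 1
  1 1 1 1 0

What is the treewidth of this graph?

2

A width-2 tree decomposition is:
Bags: B1 = {2, 3, 4}  B2 = {0, 3, 4}  B3 = {0, 1, 4}
Tree: B1–B2, B2–B3
Each bag holds 3 vertices, so the decomposition has width 2, which upper-bounds the treewidth. Conversely, {0, 1, 4} is a clique of size 3, and the vertices of any clique must share a bag in every tree decomposition; so some bag has ≥ 3 vertices and tw(G) ≥ 2. Hence tw(G) = 2 exactly.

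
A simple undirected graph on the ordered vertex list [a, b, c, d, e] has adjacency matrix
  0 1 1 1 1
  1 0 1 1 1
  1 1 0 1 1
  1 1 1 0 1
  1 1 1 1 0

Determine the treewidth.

4

A width-4 tree decomposition is:
Bags: B1 = {a, b, c, d, e}
Tree: (single bag)
With just one bag of size 5, the width is 5 − 1 = 4, so tw(G) ≤ 4. For the lower bound, the 5 vertices {a, b, c, d, e} are pairwise adjacent, and any tree decomposition puts a clique entirely inside one bag — forcing width ≥ 4. Hence tw(G) = 4 exactly.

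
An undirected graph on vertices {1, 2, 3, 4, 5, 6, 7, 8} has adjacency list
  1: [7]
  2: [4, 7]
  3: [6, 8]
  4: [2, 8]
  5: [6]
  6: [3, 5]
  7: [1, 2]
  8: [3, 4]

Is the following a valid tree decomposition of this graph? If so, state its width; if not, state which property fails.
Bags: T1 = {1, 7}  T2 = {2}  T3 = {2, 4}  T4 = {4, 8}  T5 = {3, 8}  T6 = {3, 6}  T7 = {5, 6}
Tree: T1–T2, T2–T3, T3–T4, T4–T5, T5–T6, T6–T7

A tree decomposition must satisfy three properties: every vertex lies in some bag; for every edge, both endpoints lie together in some bag; and for every vertex, the bags containing it form a connected subtree. Here edge (7,2) lies in no bag, so the decomposition is invalid.

No — edge (7,2) lies in no bag.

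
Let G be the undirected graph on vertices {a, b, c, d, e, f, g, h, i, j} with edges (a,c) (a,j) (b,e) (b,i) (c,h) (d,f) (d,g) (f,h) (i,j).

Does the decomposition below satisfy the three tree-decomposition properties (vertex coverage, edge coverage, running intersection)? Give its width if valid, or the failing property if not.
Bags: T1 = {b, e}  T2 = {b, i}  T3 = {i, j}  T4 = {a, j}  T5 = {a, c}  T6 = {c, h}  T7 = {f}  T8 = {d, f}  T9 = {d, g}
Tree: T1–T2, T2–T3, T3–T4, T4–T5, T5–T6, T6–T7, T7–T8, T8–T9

A tree decomposition must satisfy three properties: every vertex lies in some bag; for every edge, both endpoints lie together in some bag; and for every vertex, the bags containing it form a connected subtree. Here edge (h,f) lies in no bag, so the decomposition is invalid.

No — edge (h,f) lies in no bag.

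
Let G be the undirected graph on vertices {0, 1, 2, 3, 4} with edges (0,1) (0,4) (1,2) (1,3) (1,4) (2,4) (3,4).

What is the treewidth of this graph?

2

A width-2 tree decomposition is:
Bags: B1 = {1, 3, 4}  B2 = {0, 1, 4}  B3 = {1, 2, 4}
Tree: B1–B2, B2–B3
Each bag holds 3 vertices, so the decomposition has width 2, which upper-bounds the treewidth. On the other hand G contains the 3-clique {0, 1, 4}. A clique must lie in a single bag of any decomposition, so no decomposition can have width below 2. Hence tw(G) = 2 exactly.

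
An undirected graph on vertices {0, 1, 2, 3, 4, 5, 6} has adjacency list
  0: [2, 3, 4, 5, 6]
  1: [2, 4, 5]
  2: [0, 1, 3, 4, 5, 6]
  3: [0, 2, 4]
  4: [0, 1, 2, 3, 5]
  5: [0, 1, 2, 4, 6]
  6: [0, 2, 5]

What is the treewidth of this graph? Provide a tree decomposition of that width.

Treewidth 3.
One optimal decomposition is:
Bags: B1 = {0, 2, 5, 6}  B2 = {0, 2, 4, 5}  B3 = {0, 2, 3, 4}  B4 = {1, 2, 4, 5}
Tree: B1–B2, B2–B3, B2–B4

The largest bag has 4 vertices, giving width 3; this decomposition certifies tw(G) ≤ 3. Conversely, {0, 2, 3, 4} is a clique of size 4, and the vertices of any clique must share a bag in every tree decomposition; so some bag has ≥ 4 vertices and tw(G) ≥ 3. Hence tw(G) = 3 exactly.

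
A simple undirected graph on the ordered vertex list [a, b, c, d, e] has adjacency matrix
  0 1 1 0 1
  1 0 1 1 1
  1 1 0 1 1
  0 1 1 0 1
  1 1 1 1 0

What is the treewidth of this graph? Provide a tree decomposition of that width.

Treewidth 3.
One optimal decomposition is:
Bags: B1 = {a, b, c, e}  B2 = {b, c, d, e}
Tree: B1–B2

Every bag has size at most 4, so the width is 4 − 1 = 3 and tw(G) ≤ 3. Conversely, {b, c, d, e} is a clique of size 4, and the vertices of any clique must share a bag in every tree decomposition; so some bag has ≥ 4 vertices and tw(G) ≥ 3. Combining the bounds, tw(G) = 3.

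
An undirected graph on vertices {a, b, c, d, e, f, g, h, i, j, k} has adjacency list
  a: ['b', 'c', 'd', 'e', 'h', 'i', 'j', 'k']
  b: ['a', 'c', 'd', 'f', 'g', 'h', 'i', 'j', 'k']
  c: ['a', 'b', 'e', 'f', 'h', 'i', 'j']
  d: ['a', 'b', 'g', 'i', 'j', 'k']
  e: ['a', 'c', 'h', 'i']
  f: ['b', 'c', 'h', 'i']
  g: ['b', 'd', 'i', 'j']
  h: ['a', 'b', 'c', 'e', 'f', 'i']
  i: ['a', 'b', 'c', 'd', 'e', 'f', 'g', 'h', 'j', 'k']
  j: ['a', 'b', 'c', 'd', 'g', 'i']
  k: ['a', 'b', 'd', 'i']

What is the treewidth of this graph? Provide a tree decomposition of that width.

Every bag has size at most 5, so the width is 5 − 1 = 4 and tw(G) ≤ 4. For the lower bound, the 5 vertices {a, c, e, h, i} are pairwise adjacent, and any tree decomposition puts a clique entirely inside one bag — forcing width ≥ 4. Therefore the treewidth is 4.

Treewidth 4.
One such decomposition:
Bags: B1 = {a, b, c, i, j}  B2 = {a, b, c, h, i}  B3 = {a, b, d, i, j}  B4 = {a, b, d, i, k}  B5 = {a, c, e, h, i}  B6 = {b, d, g, i, j}  B7 = {b, c, f, h, i}
Tree: B1–B2, B1–B3, B3–B4, B2–B5, B3–B6, B2–B7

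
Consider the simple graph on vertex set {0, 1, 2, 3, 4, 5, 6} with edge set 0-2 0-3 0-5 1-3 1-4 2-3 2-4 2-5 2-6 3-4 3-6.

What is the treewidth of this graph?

2

A width-2 tree decomposition is:
Bags: B1 = {2, 3, 4}  B2 = {1, 3, 4}  B3 = {0, 2, 3}  B4 = {2, 3, 6}  B5 = {0, 2, 5}
Tree: B1–B2, B1–B3, B1–B4, B3–B5
Every bag has size at most 3, so the width is 3 − 1 = 2 and tw(G) ≤ 2. Conversely, {1, 3, 4} is a clique of size 3, and the vertices of any clique must share a bag in every tree decomposition; so some bag has ≥ 3 vertices and tw(G) ≥ 2. Combining the bounds, tw(G) = 2.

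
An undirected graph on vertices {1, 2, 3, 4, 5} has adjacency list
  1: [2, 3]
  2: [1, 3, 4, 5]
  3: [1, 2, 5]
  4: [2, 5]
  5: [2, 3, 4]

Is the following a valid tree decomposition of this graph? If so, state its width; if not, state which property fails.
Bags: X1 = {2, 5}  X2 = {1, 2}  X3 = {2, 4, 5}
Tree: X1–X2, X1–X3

No — vertex 3 appears in no bag.

A tree decomposition must satisfy three properties: every vertex lies in some bag; for every edge, both endpoints lie together in some bag; and for every vertex, the bags containing it form a connected subtree. Here vertex 3 appears in no bag, so the decomposition is invalid.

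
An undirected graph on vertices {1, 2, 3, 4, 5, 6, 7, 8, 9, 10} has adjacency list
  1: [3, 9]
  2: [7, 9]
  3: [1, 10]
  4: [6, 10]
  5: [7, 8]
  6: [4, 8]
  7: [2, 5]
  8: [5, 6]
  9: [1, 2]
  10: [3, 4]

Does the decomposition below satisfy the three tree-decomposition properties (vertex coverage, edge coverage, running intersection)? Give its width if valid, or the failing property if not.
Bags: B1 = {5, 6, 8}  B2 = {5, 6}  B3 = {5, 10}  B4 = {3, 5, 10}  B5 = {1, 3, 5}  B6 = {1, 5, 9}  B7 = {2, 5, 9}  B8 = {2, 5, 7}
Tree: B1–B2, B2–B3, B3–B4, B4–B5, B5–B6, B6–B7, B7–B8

A tree decomposition must satisfy three properties: every vertex lies in some bag; for every edge, both endpoints lie together in some bag; and for every vertex, the bags containing it form a connected subtree. Here vertex 4 appears in no bag, so the decomposition is invalid.

No — vertex 4 appears in no bag.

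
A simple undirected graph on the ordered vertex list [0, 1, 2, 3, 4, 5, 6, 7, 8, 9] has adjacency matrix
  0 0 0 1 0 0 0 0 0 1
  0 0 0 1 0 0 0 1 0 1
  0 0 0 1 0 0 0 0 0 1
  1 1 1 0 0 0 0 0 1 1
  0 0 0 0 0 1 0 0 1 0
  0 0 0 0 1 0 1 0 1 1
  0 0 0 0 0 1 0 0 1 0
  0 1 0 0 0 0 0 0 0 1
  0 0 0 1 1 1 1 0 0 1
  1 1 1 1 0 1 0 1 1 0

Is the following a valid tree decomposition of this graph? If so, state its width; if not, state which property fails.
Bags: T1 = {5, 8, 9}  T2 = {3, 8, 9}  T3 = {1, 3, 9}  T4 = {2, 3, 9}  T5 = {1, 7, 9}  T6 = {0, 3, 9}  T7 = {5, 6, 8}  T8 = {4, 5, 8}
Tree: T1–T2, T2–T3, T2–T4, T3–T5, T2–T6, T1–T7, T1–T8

Checking the three conditions: (i) the bags cover all of {0, 1, 2, 3, 4, 5, 6, 7, 8, 9}; (ii) for each edge, some bag contains both endpoints; (iii) the bags containing any fixed vertex form a subtree. All hold, so the decomposition is valid with width 3 − 1 = 2.

Yes; width 2.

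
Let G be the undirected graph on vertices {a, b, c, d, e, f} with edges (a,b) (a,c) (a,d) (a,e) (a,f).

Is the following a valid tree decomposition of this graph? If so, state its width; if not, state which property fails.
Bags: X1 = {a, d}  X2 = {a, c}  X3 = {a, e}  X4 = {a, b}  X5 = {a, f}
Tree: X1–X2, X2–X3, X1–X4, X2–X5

Vertex coverage: the bags together contain {a, b, c, d, e, f}, the full vertex set. Edge coverage: each edge of G has both endpoints in at least one bag. Running intersection: for every vertex, the bags containing it form a connected subtree. All three properties hold, so this is a valid tree decomposition of width max|bag| − 1 = 1, and hence tw(G) ≤ 1.

Yes; width 1.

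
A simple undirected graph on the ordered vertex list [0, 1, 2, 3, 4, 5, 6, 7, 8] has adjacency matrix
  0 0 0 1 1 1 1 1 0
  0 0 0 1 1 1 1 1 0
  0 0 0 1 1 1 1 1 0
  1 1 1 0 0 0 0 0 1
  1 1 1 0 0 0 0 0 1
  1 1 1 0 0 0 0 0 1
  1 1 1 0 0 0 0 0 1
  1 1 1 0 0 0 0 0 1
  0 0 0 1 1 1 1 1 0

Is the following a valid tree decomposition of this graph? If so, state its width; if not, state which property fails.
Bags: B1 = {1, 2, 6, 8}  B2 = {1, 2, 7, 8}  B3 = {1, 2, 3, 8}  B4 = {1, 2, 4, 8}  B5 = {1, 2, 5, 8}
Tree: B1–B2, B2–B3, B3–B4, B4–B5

A tree decomposition must satisfy three properties: every vertex lies in some bag; for every edge, both endpoints lie together in some bag; and for every vertex, the bags containing it form a connected subtree. Here vertex 0 appears in no bag, so the decomposition is invalid.

No — vertex 0 appears in no bag.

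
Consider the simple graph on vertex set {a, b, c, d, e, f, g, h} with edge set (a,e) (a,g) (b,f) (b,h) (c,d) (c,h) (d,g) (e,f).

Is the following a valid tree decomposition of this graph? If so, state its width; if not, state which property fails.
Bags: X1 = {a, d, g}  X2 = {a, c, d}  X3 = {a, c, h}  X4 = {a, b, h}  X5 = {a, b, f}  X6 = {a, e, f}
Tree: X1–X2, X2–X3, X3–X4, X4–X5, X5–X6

Yes; width 2.

Checking the three conditions: (i) the bags cover all of {a, b, c, d, e, f, g, h}; (ii) for each edge, some bag contains both endpoints; (iii) the bags containing any fixed vertex form a subtree. All hold, so the decomposition is valid with width 3 − 1 = 2.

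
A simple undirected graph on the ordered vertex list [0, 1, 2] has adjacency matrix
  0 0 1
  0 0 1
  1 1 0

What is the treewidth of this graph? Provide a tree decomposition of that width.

Treewidth 1.
One optimal decomposition is:
Bags: B1 = {1, 2}  B2 = {0, 2}
Tree: B1–B2

Every bag has size at most 2, so the width is 2 − 1 = 1 and tw(G) ≤ 1. Since G has at least one edge (e.g. 1–2), it is not an edgeless graph, so tw(G) ≥ 1. Hence tw(G) = 1 exactly.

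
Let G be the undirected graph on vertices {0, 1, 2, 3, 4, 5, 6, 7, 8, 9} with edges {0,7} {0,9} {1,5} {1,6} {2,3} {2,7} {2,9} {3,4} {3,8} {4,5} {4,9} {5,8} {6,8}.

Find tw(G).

A width-2 tree decomposition is:
Bags: B1 = {0, 2, 7}  B2 = {0, 2, 9}  B3 = {2, 3, 9}  B4 = {3, 4, 9}  B5 = {3, 4, 8}  B6 = {4, 5, 8}  B7 = {5, 6, 8}  B8 = {1, 5, 6}
Tree: B1–B2, B2–B3, B3–B4, B4–B5, B5–B6, B6–B7, B7–B8
Each bag holds 3 vertices, so the decomposition has width 2, which upper-bounds the treewidth. The edges 7–0–9–2–7 form a cycle, so G is not a tree and its treewidth is at least 2. The upper and lower bounds meet at 2, so that is the treewidth.

2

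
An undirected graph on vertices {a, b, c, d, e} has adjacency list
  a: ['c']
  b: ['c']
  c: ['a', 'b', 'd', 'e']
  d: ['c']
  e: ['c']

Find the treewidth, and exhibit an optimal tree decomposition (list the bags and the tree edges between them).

Treewidth 1.
One such decomposition:
Bags: B1 = {a, c}  B2 = {b, c}  B3 = {c, e}  B4 = {c, d}
Tree: B1–B2, B2–B3, B3–B4

Each bag holds 2 vertices, so the decomposition has width 1, which upper-bounds the treewidth. Any graph with an edge has treewidth ≥ 1, and G has the edge a–c. Therefore the treewidth is 1.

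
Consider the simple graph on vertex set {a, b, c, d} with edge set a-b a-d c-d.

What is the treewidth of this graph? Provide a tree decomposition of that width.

The largest bag has 2 vertices, giving width 1; this decomposition certifies tw(G) ≤ 1. Since G has at least one edge (e.g. b–a), it is not an edgeless graph, so tw(G) ≥ 1. Therefore the treewidth is 1.

Treewidth 1.
Bags: B1 = {a, b}  B2 = {a, d}  B3 = {c, d}
Tree: B1–B2, B2–B3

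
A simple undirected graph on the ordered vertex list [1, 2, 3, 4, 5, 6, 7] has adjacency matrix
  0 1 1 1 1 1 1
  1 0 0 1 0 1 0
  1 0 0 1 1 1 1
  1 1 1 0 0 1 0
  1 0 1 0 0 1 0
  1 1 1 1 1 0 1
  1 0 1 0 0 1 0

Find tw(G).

A width-3 tree decomposition is:
Bags: B1 = {1, 3, 6, 7}  B2 = {1, 3, 4, 6}  B3 = {1, 2, 4, 6}  B4 = {1, 3, 5, 6}
Tree: B1–B2, B2–B3, B2–B4
The largest bag has 4 vertices, giving width 3; this decomposition certifies tw(G) ≤ 3. For the lower bound, the 4 vertices {1, 2, 4, 6} are pairwise adjacent, and any tree decomposition puts a clique entirely inside one bag — forcing width ≥ 3. The upper and lower bounds meet at 3, so that is the treewidth.

3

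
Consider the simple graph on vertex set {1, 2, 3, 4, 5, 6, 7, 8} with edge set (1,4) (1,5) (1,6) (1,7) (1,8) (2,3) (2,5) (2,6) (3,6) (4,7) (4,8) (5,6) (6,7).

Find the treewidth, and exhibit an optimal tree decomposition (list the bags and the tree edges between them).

Every bag has size at most 3, so the width is 3 − 1 = 2 and tw(G) ≤ 2. For the lower bound, the 3 vertices {1, 4, 8} are pairwise adjacent, and any tree decomposition puts a clique entirely inside one bag — forcing width ≥ 2. Therefore the treewidth is 2.

Treewidth 2.
One such decomposition:
Bags: B1 = {1, 5, 6}  B2 = {2, 5, 6}  B3 = {1, 6, 7}  B4 = {1, 4, 7}  B5 = {1, 4, 8}  B6 = {2, 3, 6}
Tree: B1–B2, B1–B3, B3–B4, B4–B5, B2–B6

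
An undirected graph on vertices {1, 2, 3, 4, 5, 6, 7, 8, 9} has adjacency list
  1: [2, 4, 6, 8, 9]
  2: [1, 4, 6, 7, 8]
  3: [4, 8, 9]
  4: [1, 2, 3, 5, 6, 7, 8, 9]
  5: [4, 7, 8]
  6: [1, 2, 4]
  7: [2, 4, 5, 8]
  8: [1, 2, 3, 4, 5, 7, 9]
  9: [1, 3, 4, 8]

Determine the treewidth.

3

A width-3 tree decomposition is:
Bags: B1 = {1, 4, 8, 9}  B2 = {3, 4, 8, 9}  B3 = {1, 2, 4, 8}  B4 = {2, 4, 7, 8}  B5 = {4, 5, 7, 8}  B6 = {1, 2, 4, 6}
Tree: B1–B2, B1–B3, B3–B4, B4–B5, B3–B6
Every bag has size at most 4, so the width is 4 − 1 = 3 and tw(G) ≤ 3. For the lower bound, the 4 vertices {1, 4, 8, 9} are pairwise adjacent, and any tree decomposition puts a clique entirely inside one bag — forcing width ≥ 3. Therefore the treewidth is 3.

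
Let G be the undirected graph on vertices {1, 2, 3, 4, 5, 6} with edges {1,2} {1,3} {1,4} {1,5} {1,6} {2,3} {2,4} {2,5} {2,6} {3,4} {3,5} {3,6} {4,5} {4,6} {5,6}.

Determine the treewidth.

5

A width-5 tree decomposition is:
Bags: B1 = {1, 2, 3, 4, 5, 6}
Tree: (single bag)
A single bag containing all 6 vertices is trivially a valid decomposition of width 5. For the lower bound, the 6 vertices {1, 2, 3, 4, 5, 6} are pairwise adjacent, and any tree decomposition puts a clique entirely inside one bag — forcing width ≥ 5. Hence tw(G) = 5 exactly.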